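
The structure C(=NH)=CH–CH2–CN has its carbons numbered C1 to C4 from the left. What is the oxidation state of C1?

+2

Each bond to a more electronegative atom (O, N, halogen) counts +1, each bond to a less electronegative atom (H, metal, B, Si) counts −1, and each C–C bond counts 0.
C1 has a double bond to C (2×0 = 0), a double bond to N (2×+1 = +2).
Oxidation state = 0 + 2 = +2.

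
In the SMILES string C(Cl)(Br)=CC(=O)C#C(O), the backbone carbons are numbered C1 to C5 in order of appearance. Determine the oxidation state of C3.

Count +1 for every bond to an atom more electronegative than carbon and −1 for every bond to one less electronegative; C–C bonds are 0.
C3 has one bond to C (0), one bond to C (0), a double bond to O (2×+1 = +2).
Oxidation state = 0 + 0 + 2 = +2.

+2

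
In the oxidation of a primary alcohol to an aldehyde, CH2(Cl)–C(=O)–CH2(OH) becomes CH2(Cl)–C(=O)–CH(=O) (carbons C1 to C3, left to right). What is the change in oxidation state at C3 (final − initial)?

+2

Before: C3 has 1 bond to C, 2 bonds to H, 1 bond to O → oxidation state -1.
After: C3 has 1 bond to C, 1 bond to H, 2 bonds to O → oxidation state +1.
Δ = +1 − (-1) = +2, so this is an oxidation at C3.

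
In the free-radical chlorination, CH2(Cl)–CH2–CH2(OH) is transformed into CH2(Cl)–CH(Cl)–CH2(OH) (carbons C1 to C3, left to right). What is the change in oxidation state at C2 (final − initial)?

Before: C2 has 2 bonds to C, 2 bonds to H → oxidation state -2.
After: C2 has 2 bonds to C, 1 bond to H, 1 bond to Cl → oxidation state 0.
Δ = 0 − (-2) = +2, so this is an oxidation at C2.

+2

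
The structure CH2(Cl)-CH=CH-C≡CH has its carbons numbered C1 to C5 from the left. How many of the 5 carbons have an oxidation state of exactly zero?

Each bond to a more electronegative atom (O, N, halogen) counts +1, each bond to a less electronegative atom (H, metal, B, Si) counts −1, and each C–C bond counts 0. Tallying each carbon:
C1: 1C, 2H, 1Cl → 0 − 2 + 1 = -1
C2: 3C, 1H → 0 − 1 = -1
C3: 3C, 1H → 0 − 1 = -1
C4: 4C → 0 = 0
C5: 3C, 1H → 0 − 1 = -1
1 carbon (C4) meets the condition.

1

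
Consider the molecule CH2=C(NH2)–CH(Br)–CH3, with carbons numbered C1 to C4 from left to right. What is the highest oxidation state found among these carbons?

Each bond to a more electronegative atom (O, N, halogen) counts +1, each bond to a less electronegative atom (H, metal, B, Si) counts −1, and each C–C bond counts 0. Tallying each carbon:
C1: 2C, 2H → 0 − 2 = -2
C2: 3C, 1N → 0 + 1 = +1
C3: 2C, 1H, 1Br → 0 − 1 + 1 = 0
C4: 1C, 3H → 0 − 3 = -3
The highest value is +1.

+1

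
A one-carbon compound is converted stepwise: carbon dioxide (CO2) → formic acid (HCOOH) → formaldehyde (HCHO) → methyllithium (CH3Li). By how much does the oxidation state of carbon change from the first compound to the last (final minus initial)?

Carbon oxidation states along the series — carbon dioxide: +4, formic acid: +2, formaldehyde: 0, methyllithium: -4.
Net change = -4 − (+4) = -8.

-8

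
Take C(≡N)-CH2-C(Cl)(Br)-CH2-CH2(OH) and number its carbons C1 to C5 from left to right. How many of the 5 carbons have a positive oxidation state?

2

Tallying each carbon's bonds:
C1: 1C, 3N → 0 + 3 = +3
C2: 2C, 2H → 0 − 2 = -2
C3: 2C, 1Cl, 1Br → 0 + 1 + 1 = +2
C4: 2C, 2H → 0 − 2 = -2
C5: 1C, 2H, 1O → 0 − 2 + 1 = -1
2 carbons (C1, C3) meet the condition.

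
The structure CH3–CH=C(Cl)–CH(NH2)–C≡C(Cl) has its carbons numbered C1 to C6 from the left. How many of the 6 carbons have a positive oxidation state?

2

Tallying each carbon's bonds:
C1: 1C, 3H → 0 − 3 = -3
C2: 3C, 1H → 0 − 1 = -1
C3: 3C, 1Cl → 0 + 1 = +1
C4: 2C, 1H, 1N → 0 − 1 + 1 = 0
C5: 4C → 0 = 0
C6: 3C, 1Cl → 0 + 1 = +1
2 carbons (C3, C6) meet the condition.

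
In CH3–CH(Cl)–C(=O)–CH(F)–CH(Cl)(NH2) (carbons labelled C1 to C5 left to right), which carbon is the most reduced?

C1

Bonds to more-electronegative neighbours contribute +1 each, bonds to H or metals contribute −1 each, and C–C bonds contribute 0. Tallying each carbon:
C1: 1C, 3H → 0 − 3 = -3
C2: 2C, 1H, 1Cl → 0 − 1 + 1 = 0
C3: 2C, 2O → 0 + 2 = +2
C4: 2C, 1H, 1F → 0 − 1 + 1 = 0
C5: 1C, 1H, 1N, 1Cl → 0 − 1 + 1 + 1 = +1
The most reduced carbon is C1 at -3.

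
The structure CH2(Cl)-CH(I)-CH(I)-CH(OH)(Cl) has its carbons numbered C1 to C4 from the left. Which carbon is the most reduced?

C1

Tallying each carbon's bonds:
C1: 1C, 2H, 1Cl → 0 − 2 + 1 = -1
C2: 2C, 1H, 1I → 0 − 1 + 1 = 0
C3: 2C, 1H, 1I → 0 − 1 + 1 = 0
C4: 1C, 1H, 1O, 1Cl → 0 − 1 + 1 + 1 = +1
The most reduced carbon is C1 at -1.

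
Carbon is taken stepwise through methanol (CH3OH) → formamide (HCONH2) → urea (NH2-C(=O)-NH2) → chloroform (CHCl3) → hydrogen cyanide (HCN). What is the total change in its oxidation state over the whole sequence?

+4

Carbon oxidation states along the series — methanol: -2, formamide: +2, urea: +4, chloroform: +2, hydrogen cyanide: +2.
Net change = +2 − (-2) = +4.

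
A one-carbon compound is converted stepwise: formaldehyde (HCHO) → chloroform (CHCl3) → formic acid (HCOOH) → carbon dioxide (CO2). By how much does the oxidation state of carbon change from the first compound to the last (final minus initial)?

+4

Carbon oxidation states along the series — formaldehyde: 0, chloroform: +2, formic acid: +2, carbon dioxide: +4.
Net change = +4 − (0) = +4.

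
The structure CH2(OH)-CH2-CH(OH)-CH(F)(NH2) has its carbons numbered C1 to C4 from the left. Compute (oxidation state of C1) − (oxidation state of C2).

C1: 1C, 2H, 1O → 0 − 2 + 1 = -1
C2: 2C, 2H → 0 − 2 = -2
Difference: -1 − (-2) = +1.

+1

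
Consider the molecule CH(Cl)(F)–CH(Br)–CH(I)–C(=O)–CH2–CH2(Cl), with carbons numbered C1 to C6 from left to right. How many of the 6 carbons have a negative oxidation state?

Bonds to more-electronegative neighbours contribute +1 each, bonds to H or metals contribute −1 each, and C–C bonds contribute 0. Tallying each carbon:
C1: 1C, 1H, 1F, 1Cl → 0 − 1 + 1 + 1 = +1
C2: 2C, 1H, 1Br → 0 − 1 + 1 = 0
C3: 2C, 1H, 1I → 0 − 1 + 1 = 0
C4: 2C, 2O → 0 + 2 = +2
C5: 2C, 2H → 0 − 2 = -2
C6: 1C, 2H, 1Cl → 0 − 2 + 1 = -1
2 carbons (C5, C6) meet the condition.

2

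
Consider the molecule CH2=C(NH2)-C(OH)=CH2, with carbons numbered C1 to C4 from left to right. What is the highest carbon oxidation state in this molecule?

+1

Assign +1 per bond to O/N/halogen, −1 per bond to H or an electropositive element, and 0 per bond to carbon. Tallying each carbon:
C1: 2C, 2H → 0 − 2 = -2
C2: 3C, 1N → 0 + 1 = +1
C3: 3C, 1O → 0 + 1 = +1
C4: 2C, 2H → 0 − 2 = -2
The highest value is +1.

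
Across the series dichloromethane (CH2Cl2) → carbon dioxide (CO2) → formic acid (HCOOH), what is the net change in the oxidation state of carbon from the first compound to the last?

Carbon oxidation states along the series — dichloromethane: 0, carbon dioxide: +4, formic acid: +2.
Net change = +2 − (0) = +2.

+2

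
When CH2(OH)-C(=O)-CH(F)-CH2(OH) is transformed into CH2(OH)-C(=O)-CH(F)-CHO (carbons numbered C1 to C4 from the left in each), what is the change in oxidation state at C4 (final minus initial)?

Before: C4 has 1 bond to C, 2 bonds to H, 1 bond to O → oxidation state -1.
After: C4 has 1 bond to C, 1 bond to H, 2 bonds to O → oxidation state +1.
Δ = +1 − (-1) = +2, so this is an oxidation at C4.

+2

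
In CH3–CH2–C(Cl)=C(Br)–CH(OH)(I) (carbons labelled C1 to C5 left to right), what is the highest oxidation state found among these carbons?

Tallying each carbon's bonds:
C1: 1C, 3H → 0 − 3 = -3
C2: 2C, 2H → 0 − 2 = -2
C3: 3C, 1Cl → 0 + 1 = +1
C4: 3C, 1Br → 0 + 1 = +1
C5: 1C, 1H, 1O, 1I → 0 − 1 + 1 + 1 = +1
The highest value is +1.

+1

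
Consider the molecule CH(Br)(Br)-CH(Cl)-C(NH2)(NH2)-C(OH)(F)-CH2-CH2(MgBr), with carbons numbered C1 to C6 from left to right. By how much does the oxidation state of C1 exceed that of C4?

C1: 1C, 1H, 2Br → 0 − 1 + 2 = +1
C4: 2C, 1O, 1F → 0 + 1 + 1 = +2
Difference: +1 − (+2) = -1.

-1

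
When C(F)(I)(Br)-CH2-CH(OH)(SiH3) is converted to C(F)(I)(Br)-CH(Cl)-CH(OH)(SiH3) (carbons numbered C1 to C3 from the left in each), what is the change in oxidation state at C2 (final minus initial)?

+2

Before: C2 has 2 bonds to C, 2 bonds to H → oxidation state -2.
After: C2 has 2 bonds to C, 1 bond to H, 1 bond to Cl → oxidation state 0.
Δ = 0 − (-2) = +2, so this is an oxidation at C2.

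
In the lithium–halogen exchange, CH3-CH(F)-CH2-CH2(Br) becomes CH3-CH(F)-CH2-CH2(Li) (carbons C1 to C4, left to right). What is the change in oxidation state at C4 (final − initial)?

Before: C4 has 1 bond to C, 2 bonds to H, 1 bond to Br → oxidation state -1.
After: C4 has 1 bond to C, 2 bonds to H, 1 bond to Li → oxidation state -3.
Δ = -3 − (-1) = -2, so this is a reduction at C4.

-2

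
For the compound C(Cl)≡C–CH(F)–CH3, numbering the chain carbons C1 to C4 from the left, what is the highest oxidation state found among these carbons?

+1

Tallying each carbon's bonds:
C1: 3C, 1Cl → 0 + 1 = +1
C2: 4C → 0 = 0
C3: 2C, 1H, 1F → 0 − 1 + 1 = 0
C4: 1C, 3H → 0 − 3 = -3
The highest value is +1.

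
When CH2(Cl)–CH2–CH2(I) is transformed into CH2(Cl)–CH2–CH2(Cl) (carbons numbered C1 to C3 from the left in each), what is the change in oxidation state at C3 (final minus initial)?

0

Before: C3 has 1 bond to C, 2 bonds to H, 1 bond to I → oxidation state -1.
After: C3 has 1 bond to C, 2 bonds to H, 1 bond to Cl → oxidation state -1.
Δ = -1 − (-1) = 0, so no net redox change at C3.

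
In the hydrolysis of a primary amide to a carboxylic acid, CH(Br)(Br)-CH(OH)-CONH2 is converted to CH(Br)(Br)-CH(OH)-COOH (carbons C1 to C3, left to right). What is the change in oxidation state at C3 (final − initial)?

Before: C3 has 1 bond to C, 2 bonds to O, 1 bond to N → oxidation state +3.
After: C3 has 1 bond to C, 3 bonds to O → oxidation state +3.
Δ = +3 − (+3) = 0, so no net redox change at C3.

0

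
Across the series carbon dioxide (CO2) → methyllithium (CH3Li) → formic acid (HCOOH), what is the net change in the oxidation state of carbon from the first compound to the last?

Carbon oxidation states along the series — carbon dioxide: +4, methyllithium: -4, formic acid: +2.
Net change = +2 − (+4) = -2.

-2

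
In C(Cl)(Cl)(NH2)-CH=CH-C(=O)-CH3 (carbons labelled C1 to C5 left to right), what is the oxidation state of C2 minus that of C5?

+2

C2: 3C, 1H → 0 − 1 = -1
C5: 1C, 3H → 0 − 3 = -3
Difference: -1 − (-3) = +2.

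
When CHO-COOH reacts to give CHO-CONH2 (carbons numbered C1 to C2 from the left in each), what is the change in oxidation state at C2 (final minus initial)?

Before: C2 has 1 bond to C, 3 bonds to O → oxidation state +3.
After: C2 has 1 bond to C, 2 bonds to O, 1 bond to N → oxidation state +3.
Δ = +3 − (+3) = 0, so no net redox change at C2.

0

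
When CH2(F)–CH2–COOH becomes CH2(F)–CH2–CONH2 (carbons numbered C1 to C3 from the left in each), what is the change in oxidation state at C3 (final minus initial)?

Before: C3 has 1 bond to C, 3 bonds to O → oxidation state +3.
After: C3 has 1 bond to C, 2 bonds to O, 1 bond to N → oxidation state +3.
Δ = +3 − (+3) = 0, so no net redox change at C3.

0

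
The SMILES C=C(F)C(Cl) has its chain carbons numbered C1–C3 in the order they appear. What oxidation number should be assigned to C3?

-1

C3 has one bond to C (0), one bond to Cl (+1), one bond to H (-1), one bond to H (-1).
Oxidation state = 0 + 1 − 1 − 1 = -1.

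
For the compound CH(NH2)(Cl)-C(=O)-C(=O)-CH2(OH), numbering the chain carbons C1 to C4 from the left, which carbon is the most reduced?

C4

Tallying each carbon's bonds:
C1: 1C, 1H, 1N, 1Cl → 0 − 1 + 1 + 1 = +1
C2: 2C, 2O → 0 + 2 = +2
C3: 2C, 2O → 0 + 2 = +2
C4: 1C, 2H, 1O → 0 − 2 + 1 = -1
The most reduced carbon is C4 at -1.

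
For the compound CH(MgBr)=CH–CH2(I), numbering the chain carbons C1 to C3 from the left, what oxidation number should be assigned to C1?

Assign +1 per bond to O/N/halogen, −1 per bond to H or an electropositive element, and 0 per bond to carbon.
C1 has a double bond to C (2×0 = 0), one bond to Mg (-1), one bond to H (-1).
Oxidation state = 0 − 1 − 1 = -2.

-2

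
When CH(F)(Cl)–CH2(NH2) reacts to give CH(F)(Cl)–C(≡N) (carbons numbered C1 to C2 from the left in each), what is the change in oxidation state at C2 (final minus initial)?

Before: C2 has 1 bond to C, 2 bonds to H, 1 bond to N → oxidation state -1.
After: C2 has 1 bond to C, 3 bonds to N → oxidation state +3.
Δ = +3 − (-1) = +4, so this is an oxidation at C2.

+4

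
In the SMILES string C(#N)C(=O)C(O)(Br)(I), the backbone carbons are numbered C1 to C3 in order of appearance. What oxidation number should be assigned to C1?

C1 has one bond to C (0), a triple bond to N (3×+1 = +3).
Oxidation state = 0 + 3 = +3.

+3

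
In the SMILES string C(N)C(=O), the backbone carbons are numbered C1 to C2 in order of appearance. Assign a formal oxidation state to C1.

C1 has one bond to C (0), one bond to H (-1), one bond to H (-1), one bond to N (+1).
Oxidation state = 0 − 1 − 1 + 1 = -1.

-1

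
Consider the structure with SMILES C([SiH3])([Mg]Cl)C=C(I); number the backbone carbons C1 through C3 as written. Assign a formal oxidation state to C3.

C3 has a double bond to C (2×0 = 0), one bond to I (+1), one bond to H (-1).
Oxidation state = 0 + 1 − 1 = 0.

0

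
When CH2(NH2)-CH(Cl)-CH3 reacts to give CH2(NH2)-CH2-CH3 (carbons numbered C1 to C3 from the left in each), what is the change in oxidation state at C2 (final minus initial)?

-2

Before: C2 has 2 bonds to C, 1 bond to H, 1 bond to Cl → oxidation state 0.
After: C2 has 2 bonds to C, 2 bonds to H → oxidation state -2.
Δ = -2 − (0) = -2, so this is a reduction at C2.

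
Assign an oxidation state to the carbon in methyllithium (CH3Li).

-4

Assign +1 per bond to O/N/halogen, −1 per bond to H or an electropositive element, and 0 per bond to carbon.
The carbon has one bond to H (-1), one bond to H (-1), one bond to H (-1), one bond to Li (-1).
Oxidation state = -1 − 1 − 1 − 1 = -4.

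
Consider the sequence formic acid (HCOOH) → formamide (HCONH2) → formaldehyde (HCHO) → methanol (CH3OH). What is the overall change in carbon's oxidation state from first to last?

Carbon oxidation states along the series — formic acid: +2, formamide: +2, formaldehyde: 0, methanol: -2.
Net change = -2 − (+2) = -4.

-4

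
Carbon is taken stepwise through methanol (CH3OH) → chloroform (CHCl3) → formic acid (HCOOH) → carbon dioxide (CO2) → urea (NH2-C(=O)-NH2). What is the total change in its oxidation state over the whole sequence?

+6

Carbon oxidation states along the series — methanol: -2, chloroform: +2, formic acid: +2, carbon dioxide: +4, urea: +4.
Net change = +4 − (-2) = +6.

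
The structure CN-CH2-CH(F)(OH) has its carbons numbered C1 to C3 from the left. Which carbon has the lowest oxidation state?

C2

Assign +1 per bond to O/N/halogen, −1 per bond to H or an electropositive element, and 0 per bond to carbon. Tallying each carbon:
C1: 1C, 3N → 0 + 3 = +3
C2: 2C, 2H → 0 − 2 = -2
C3: 1C, 1H, 1O, 1F → 0 − 1 + 1 + 1 = +1
The most reduced carbon is C2 at -2.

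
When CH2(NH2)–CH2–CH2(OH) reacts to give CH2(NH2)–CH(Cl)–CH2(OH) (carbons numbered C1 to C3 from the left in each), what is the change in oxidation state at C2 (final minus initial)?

+2

Before: C2 has 2 bonds to C, 2 bonds to H → oxidation state -2.
After: C2 has 2 bonds to C, 1 bond to H, 1 bond to Cl → oxidation state 0.
Δ = 0 − (-2) = +2, so this is an oxidation at C2.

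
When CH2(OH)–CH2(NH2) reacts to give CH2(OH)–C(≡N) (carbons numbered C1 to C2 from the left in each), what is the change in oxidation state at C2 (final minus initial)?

+4

Before: C2 has 1 bond to C, 2 bonds to H, 1 bond to N → oxidation state -1.
After: C2 has 1 bond to C, 3 bonds to N → oxidation state +3.
Δ = +3 − (-1) = +4, so this is an oxidation at C2.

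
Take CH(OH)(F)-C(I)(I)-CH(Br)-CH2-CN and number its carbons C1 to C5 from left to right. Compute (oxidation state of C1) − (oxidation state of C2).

-1

C1: 1C, 1H, 1O, 1F → 0 − 1 + 1 + 1 = +1
C2: 2C, 2I → 0 + 2 = +2
Difference: +1 − (+2) = -1.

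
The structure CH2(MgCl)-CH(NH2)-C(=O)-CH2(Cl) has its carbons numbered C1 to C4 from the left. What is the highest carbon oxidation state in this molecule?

+2

Tallying each carbon's bonds:
C1: 1C, 2H, 1Mg → 0 − 2 − 1 = -3
C2: 2C, 1H, 1N → 0 − 1 + 1 = 0
C3: 2C, 2O → 0 + 2 = +2
C4: 1C, 2H, 1Cl → 0 − 2 + 1 = -1
The highest value is +2.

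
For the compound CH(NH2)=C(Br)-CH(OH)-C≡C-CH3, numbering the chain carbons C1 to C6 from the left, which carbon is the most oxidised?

Each bond to a more electronegative atom (O, N, halogen) counts +1, each bond to a less electronegative atom (H, metal, B, Si) counts −1, and each C–C bond counts 0. Tallying each carbon:
C1: 2C, 1H, 1N → 0 − 1 + 1 = 0
C2: 3C, 1Br → 0 + 1 = +1
C3: 2C, 1H, 1O → 0 − 1 + 1 = 0
C4: 4C → 0 = 0
C5: 4C → 0 = 0
C6: 1C, 3H → 0 − 3 = -3
The most oxidised carbon is C2 at +1.

C2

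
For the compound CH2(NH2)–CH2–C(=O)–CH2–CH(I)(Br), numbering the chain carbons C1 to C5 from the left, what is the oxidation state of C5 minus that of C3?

C5: 1C, 1H, 1Br, 1I → 0 − 1 + 1 + 1 = +1
C3: 2C, 2O → 0 + 2 = +2
Difference: +1 − (+2) = -1.

-1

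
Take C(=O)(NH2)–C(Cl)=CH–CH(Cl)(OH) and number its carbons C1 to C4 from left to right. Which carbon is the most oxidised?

C1

Tallying each carbon's bonds:
C1: 1C, 2O, 1N → 0 + 2 + 1 = +3
C2: 3C, 1Cl → 0 + 1 = +1
C3: 3C, 1H → 0 − 1 = -1
C4: 1C, 1H, 1O, 1Cl → 0 − 1 + 1 + 1 = +1
The most oxidised carbon is C1 at +3.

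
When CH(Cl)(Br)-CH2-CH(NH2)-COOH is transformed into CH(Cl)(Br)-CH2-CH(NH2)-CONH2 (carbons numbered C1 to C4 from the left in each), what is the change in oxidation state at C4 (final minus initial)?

0

Before: C4 has 1 bond to C, 3 bonds to O → oxidation state +3.
After: C4 has 1 bond to C, 2 bonds to O, 1 bond to N → oxidation state +3.
Δ = +3 − (+3) = 0, so no net redox change at C4.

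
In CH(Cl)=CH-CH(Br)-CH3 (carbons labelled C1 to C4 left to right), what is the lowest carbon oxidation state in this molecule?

-3

Assign +1 per bond to O/N/halogen, −1 per bond to H or an electropositive element, and 0 per bond to carbon. Tallying each carbon:
C1: 2C, 1H, 1Cl → 0 − 1 + 1 = 0
C2: 3C, 1H → 0 − 1 = -1
C3: 2C, 1H, 1Br → 0 − 1 + 1 = 0
C4: 1C, 3H → 0 − 3 = -3
The lowest value is -3.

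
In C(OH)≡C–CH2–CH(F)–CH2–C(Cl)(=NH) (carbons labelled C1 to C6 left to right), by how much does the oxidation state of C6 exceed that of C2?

C6: 1C, 2N, 1Cl → 0 + 2 + 1 = +3
C2: 4C → 0 = 0
Difference: +3 − (0) = +3.

+3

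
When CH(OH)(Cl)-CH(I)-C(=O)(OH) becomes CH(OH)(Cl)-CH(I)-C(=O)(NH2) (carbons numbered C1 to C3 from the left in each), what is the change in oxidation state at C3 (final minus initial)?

0

Before: C3 has 1 bond to C, 3 bonds to O → oxidation state +3.
After: C3 has 1 bond to C, 2 bonds to O, 1 bond to N → oxidation state +3.
Δ = +3 − (+3) = 0, so no net redox change at C3.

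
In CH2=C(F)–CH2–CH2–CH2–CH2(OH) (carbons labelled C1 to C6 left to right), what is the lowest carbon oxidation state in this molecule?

-2

Tallying each carbon's bonds:
C1: 2C, 2H → 0 − 2 = -2
C2: 3C, 1F → 0 + 1 = +1
C3: 2C, 2H → 0 − 2 = -2
C4: 2C, 2H → 0 − 2 = -2
C5: 2C, 2H → 0 − 2 = -2
C6: 1C, 2H, 1O → 0 − 2 + 1 = -1
The lowest value is -2.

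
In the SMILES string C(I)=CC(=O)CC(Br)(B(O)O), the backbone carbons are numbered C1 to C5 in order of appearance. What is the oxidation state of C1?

Each bond to a more electronegative atom (O, N, halogen) counts +1, each bond to a less electronegative atom (H, metal, B, Si) counts −1, and each C–C bond counts 0.
C1 has a double bond to C (2×0 = 0), one bond to H (-1), one bond to I (+1).
Oxidation state = 0 − 1 + 1 = 0.

0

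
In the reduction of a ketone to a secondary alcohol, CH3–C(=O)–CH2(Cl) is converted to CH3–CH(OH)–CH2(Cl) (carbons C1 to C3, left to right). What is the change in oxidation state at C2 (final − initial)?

-2

Before: C2 has 2 bonds to C, 2 bonds to O → oxidation state +2.
After: C2 has 2 bonds to C, 1 bond to H, 1 bond to O → oxidation state 0.
Δ = 0 − (+2) = -2, so this is a reduction at C2.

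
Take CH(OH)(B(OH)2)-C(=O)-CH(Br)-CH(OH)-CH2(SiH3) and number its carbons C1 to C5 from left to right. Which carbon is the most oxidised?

C2

Tallying each carbon's bonds:
C1: 1C, 1H, 1O, 1B → 0 − 1 + 1 − 1 = -1
C2: 2C, 2O → 0 + 2 = +2
C3: 2C, 1H, 1Br → 0 − 1 + 1 = 0
C4: 2C, 1H, 1O → 0 − 1 + 1 = 0
C5: 1C, 2H, 1Si → 0 − 2 − 1 = -3
The most oxidised carbon is C2 at +2.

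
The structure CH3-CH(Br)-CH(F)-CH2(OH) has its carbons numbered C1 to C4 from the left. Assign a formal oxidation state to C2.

0

Bonds to more-electronegative neighbours contribute +1 each, bonds to H or metals contribute −1 each, and C–C bonds contribute 0.
C2 has one bond to C (0), one bond to C (0), one bond to Br (+1), one bond to H (-1).
Oxidation state = 0 + 0 + 1 − 1 = 0.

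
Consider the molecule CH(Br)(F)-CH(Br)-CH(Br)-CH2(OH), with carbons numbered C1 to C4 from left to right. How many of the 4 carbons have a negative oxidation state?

Bonds to more-electronegative neighbours contribute +1 each, bonds to H or metals contribute −1 each, and C–C bonds contribute 0. Tallying each carbon:
C1: 1C, 1H, 1F, 1Br → 0 − 1 + 1 + 1 = +1
C2: 2C, 1H, 1Br → 0 − 1 + 1 = 0
C3: 2C, 1H, 1Br → 0 − 1 + 1 = 0
C4: 1C, 2H, 1O → 0 − 2 + 1 = -1
1 carbon (C4) meets the condition.

1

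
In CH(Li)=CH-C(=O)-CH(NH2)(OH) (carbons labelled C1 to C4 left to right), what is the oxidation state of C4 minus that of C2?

C4: 1C, 1H, 1O, 1N → 0 − 1 + 1 + 1 = +1
C2: 3C, 1H → 0 − 1 = -1
Difference: +1 − (-1) = +2.

+2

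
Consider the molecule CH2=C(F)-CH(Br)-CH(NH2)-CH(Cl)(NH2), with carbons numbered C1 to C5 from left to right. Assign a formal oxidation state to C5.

Bonds to more-electronegative neighbours contribute +1 each, bonds to H or metals contribute −1 each, and C–C bonds contribute 0.
C5 has one bond to C (0), one bond to H (-1), one bond to Cl (+1), one bond to N (+1).
Oxidation state = 0 − 1 + 1 + 1 = +1.

+1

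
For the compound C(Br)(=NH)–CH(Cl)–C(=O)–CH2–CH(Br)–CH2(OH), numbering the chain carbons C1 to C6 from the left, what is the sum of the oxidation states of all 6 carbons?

+2

Count +1 for every bond to an atom more electronegative than carbon and −1 for every bond to one less electronegative; C–C bonds are 0. Tallying each carbon:
C1: 1C, 2N, 1Br → 0 + 2 + 1 = +3
C2: 2C, 1H, 1Cl → 0 − 1 + 1 = 0
C3: 2C, 2O → 0 + 2 = +2
C4: 2C, 2H → 0 − 2 = -2
C5: 2C, 1H, 1Br → 0 − 1 + 1 = 0
C6: 1C, 2H, 1O → 0 − 2 + 1 = -1
Sum = +3 + 0 + 2 − 2 + 0 − 1 = +2.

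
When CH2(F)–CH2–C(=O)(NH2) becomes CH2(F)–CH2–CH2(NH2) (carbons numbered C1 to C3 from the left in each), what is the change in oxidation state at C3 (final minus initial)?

-4

Before: C3 has 1 bond to C, 2 bonds to O, 1 bond to N → oxidation state +3.
After: C3 has 1 bond to C, 2 bonds to H, 1 bond to N → oxidation state -1.
Δ = -1 − (+3) = -4, so this is a reduction at C3.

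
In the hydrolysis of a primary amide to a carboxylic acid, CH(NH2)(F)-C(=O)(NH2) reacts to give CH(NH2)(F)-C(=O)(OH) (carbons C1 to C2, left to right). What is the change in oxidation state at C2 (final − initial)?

Before: C2 has 1 bond to C, 2 bonds to O, 1 bond to N → oxidation state +3.
After: C2 has 1 bond to C, 3 bonds to O → oxidation state +3.
Δ = +3 − (+3) = 0, so no net redox change at C2.

0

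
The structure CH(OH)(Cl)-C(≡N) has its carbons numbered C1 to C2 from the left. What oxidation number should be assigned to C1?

+1

Assign +1 per bond to O/N/halogen, −1 per bond to H or an electropositive element, and 0 per bond to carbon.
C1 has one bond to C (0), one bond to H (-1), one bond to O (+1), one bond to Cl (+1).
Oxidation state = 0 − 1 + 1 + 1 = +1.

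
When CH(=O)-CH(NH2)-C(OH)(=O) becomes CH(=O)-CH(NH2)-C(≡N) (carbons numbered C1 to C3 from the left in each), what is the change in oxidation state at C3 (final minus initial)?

Before: C3 has 1 bond to C, 3 bonds to O → oxidation state +3.
After: C3 has 1 bond to C, 3 bonds to N → oxidation state +3.
Δ = +3 − (+3) = 0, so no net redox change at C3.

0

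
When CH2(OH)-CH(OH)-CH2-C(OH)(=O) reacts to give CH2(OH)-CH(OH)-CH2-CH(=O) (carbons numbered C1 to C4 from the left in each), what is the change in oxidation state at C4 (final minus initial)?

Before: C4 has 1 bond to C, 3 bonds to O → oxidation state +3.
After: C4 has 1 bond to C, 1 bond to H, 2 bonds to O → oxidation state +1.
Δ = +1 − (+3) = -2, so this is a reduction at C4.

-2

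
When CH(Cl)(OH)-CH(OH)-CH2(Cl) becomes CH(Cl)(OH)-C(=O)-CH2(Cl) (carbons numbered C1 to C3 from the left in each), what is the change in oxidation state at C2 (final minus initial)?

+2

Before: C2 has 2 bonds to C, 1 bond to H, 1 bond to O → oxidation state 0.
After: C2 has 2 bonds to C, 2 bonds to O → oxidation state +2.
Δ = +2 − (0) = +2, so this is an oxidation at C2.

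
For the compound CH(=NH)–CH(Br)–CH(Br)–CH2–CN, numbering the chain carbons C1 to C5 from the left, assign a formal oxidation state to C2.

0

C2 has one bond to C (0), one bond to C (0), one bond to H (-1), one bond to Br (+1).
Oxidation state = 0 + 0 − 1 + 1 = 0.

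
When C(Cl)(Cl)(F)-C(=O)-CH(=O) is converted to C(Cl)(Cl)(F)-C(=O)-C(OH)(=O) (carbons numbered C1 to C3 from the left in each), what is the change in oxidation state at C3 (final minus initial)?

+2

Before: C3 has 1 bond to C, 1 bond to H, 2 bonds to O → oxidation state +1.
After: C3 has 1 bond to C, 3 bonds to O → oxidation state +3.
Δ = +3 − (+1) = +2, so this is an oxidation at C3.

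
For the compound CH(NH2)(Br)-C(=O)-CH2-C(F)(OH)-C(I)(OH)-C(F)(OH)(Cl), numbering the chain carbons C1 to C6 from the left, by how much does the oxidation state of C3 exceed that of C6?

C3: 2C, 2H → 0 − 2 = -2
C6: 1C, 1O, 1F, 1Cl → 0 + 1 + 1 + 1 = +3
Difference: -2 − (+3) = -5.

-5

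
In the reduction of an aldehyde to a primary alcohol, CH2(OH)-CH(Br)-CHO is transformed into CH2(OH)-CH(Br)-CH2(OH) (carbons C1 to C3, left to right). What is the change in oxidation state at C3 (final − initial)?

-2

Before: C3 has 1 bond to C, 1 bond to H, 2 bonds to O → oxidation state +1.
After: C3 has 1 bond to C, 2 bonds to H, 1 bond to O → oxidation state -1.
Δ = -1 − (+1) = -2, so this is a reduction at C3.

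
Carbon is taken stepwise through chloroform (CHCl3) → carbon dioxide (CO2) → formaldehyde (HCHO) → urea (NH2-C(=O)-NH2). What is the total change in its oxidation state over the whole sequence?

+2

Carbon oxidation states along the series — chloroform: +2, carbon dioxide: +4, formaldehyde: 0, urea: +4.
Net change = +4 − (+2) = +2.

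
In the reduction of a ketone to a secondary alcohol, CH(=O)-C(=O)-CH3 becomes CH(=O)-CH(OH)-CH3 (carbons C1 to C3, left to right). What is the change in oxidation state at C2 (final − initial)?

Before: C2 has 2 bonds to C, 2 bonds to O → oxidation state +2.
After: C2 has 2 bonds to C, 1 bond to H, 1 bond to O → oxidation state 0.
Δ = 0 − (+2) = -2, so this is a reduction at C2.

-2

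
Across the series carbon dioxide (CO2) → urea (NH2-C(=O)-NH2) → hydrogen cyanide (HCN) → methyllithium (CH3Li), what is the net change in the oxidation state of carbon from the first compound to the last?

Carbon oxidation states along the series — carbon dioxide: +4, urea: +4, hydrogen cyanide: +2, methyllithium: -4.
Net change = -4 − (+4) = -8.

-8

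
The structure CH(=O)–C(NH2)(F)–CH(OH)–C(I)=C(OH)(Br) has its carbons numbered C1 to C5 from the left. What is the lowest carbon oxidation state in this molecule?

0

Each bond to a more electronegative atom (O, N, halogen) counts +1, each bond to a less electronegative atom (H, metal, B, Si) counts −1, and each C–C bond counts 0. Tallying each carbon:
C1: 1C, 1H, 2O → 0 − 1 + 2 = +1
C2: 2C, 1N, 1F → 0 + 1 + 1 = +2
C3: 2C, 1H, 1O → 0 − 1 + 1 = 0
C4: 3C, 1I → 0 + 1 = +1
C5: 2C, 1O, 1Br → 0 + 1 + 1 = +2
The lowest value is 0.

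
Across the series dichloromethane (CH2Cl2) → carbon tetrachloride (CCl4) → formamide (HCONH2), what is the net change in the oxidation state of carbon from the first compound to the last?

+2

Carbon oxidation states along the series — dichloromethane: 0, carbon tetrachloride: +4, formamide: +2.
Net change = +2 − (0) = +2.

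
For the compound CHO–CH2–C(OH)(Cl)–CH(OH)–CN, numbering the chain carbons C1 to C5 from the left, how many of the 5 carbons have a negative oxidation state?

Each bond to a more electronegative atom (O, N, halogen) counts +1, each bond to a less electronegative atom (H, metal, B, Si) counts −1, and each C–C bond counts 0. Tallying each carbon:
C1: 1C, 1H, 2O → 0 − 1 + 2 = +1
C2: 2C, 2H → 0 − 2 = -2
C3: 2C, 1O, 1Cl → 0 + 1 + 1 = +2
C4: 2C, 1H, 1O → 0 − 1 + 1 = 0
C5: 1C, 3N → 0 + 3 = +3
1 carbon (C2) meets the condition.

1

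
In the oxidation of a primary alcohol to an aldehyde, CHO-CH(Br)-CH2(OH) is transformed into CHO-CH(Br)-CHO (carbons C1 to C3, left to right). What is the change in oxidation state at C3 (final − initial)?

Before: C3 has 1 bond to C, 2 bonds to H, 1 bond to O → oxidation state -1.
After: C3 has 1 bond to C, 1 bond to H, 2 bonds to O → oxidation state +1.
Δ = +1 − (-1) = +2, so this is an oxidation at C3.

+2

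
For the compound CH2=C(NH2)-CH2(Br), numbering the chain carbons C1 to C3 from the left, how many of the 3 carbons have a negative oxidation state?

Assign +1 per bond to O/N/halogen, −1 per bond to H or an electropositive element, and 0 per bond to carbon. Tallying each carbon:
C1: 2C, 2H → 0 − 2 = -2
C2: 3C, 1N → 0 + 1 = +1
C3: 1C, 2H, 1Br → 0 − 2 + 1 = -1
2 carbons (C1, C3) meet the condition.

2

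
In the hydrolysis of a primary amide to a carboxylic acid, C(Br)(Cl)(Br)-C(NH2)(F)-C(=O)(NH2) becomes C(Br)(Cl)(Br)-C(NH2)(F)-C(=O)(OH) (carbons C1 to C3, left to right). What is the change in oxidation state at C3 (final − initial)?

0

Before: C3 has 1 bond to C, 2 bonds to O, 1 bond to N → oxidation state +3.
After: C3 has 1 bond to C, 3 bonds to O → oxidation state +3.
Δ = +3 − (+3) = 0, so no net redox change at C3.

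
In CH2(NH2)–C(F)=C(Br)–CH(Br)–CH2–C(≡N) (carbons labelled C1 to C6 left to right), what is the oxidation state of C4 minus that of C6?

C4: 2C, 1H, 1Br → 0 − 1 + 1 = 0
C6: 1C, 3N → 0 + 3 = +3
Difference: 0 − (+3) = -3.

-3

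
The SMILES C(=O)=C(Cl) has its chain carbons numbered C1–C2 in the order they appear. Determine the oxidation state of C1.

Each bond to a more electronegative atom (O, N, halogen) counts +1, each bond to a less electronegative atom (H, metal, B, Si) counts −1, and each C–C bond counts 0.
C1 has a double bond to C (2×0 = 0), a double bond to O (2×+1 = +2).
Oxidation state = 0 + 2 = +2.

+2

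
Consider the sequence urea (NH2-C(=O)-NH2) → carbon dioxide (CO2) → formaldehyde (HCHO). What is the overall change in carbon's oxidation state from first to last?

-4

Carbon oxidation states along the series — urea: +4, carbon dioxide: +4, formaldehyde: 0.
Net change = 0 − (+4) = -4.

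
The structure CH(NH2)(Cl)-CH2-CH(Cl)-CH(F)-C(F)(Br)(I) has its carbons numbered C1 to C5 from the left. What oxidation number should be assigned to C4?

0

C4 has one bond to C (0), one bond to C (0), one bond to H (-1), one bond to F (+1).
Oxidation state = 0 + 0 − 1 + 1 = 0.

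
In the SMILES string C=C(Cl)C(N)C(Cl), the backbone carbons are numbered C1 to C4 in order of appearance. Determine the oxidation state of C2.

Count +1 for every bond to an atom more electronegative than carbon and −1 for every bond to one less electronegative; C–C bonds are 0.
C2 has a double bond to C (2×0 = 0), one bond to C (0), one bond to Cl (+1).
Oxidation state = 0 + 0 + 1 = +1.

+1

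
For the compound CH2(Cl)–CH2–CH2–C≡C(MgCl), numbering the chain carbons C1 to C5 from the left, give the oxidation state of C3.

-2

Each bond to a more electronegative atom (O, N, halogen) counts +1, each bond to a less electronegative atom (H, metal, B, Si) counts −1, and each C–C bond counts 0.
C3 has one bond to C (0), one bond to C (0), one bond to H (-1), one bond to H (-1).
Oxidation state = 0 + 0 − 1 − 1 = -2.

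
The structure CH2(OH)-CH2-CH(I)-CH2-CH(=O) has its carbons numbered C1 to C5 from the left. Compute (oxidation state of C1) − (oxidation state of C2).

C1: 1C, 2H, 1O → 0 − 2 + 1 = -1
C2: 2C, 2H → 0 − 2 = -2
Difference: -1 − (-2) = +1.

+1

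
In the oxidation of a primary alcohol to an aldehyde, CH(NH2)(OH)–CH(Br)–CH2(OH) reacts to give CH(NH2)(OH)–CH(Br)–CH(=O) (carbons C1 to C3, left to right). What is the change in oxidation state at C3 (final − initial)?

+2

Before: C3 has 1 bond to C, 2 bonds to H, 1 bond to O → oxidation state -1.
After: C3 has 1 bond to C, 1 bond to H, 2 bonds to O → oxidation state +1.
Δ = +1 − (-1) = +2, so this is an oxidation at C3.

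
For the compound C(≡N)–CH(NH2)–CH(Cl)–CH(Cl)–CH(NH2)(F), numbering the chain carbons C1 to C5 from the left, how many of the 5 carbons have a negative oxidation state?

Tallying each carbon's bonds:
C1: 1C, 3N → 0 + 3 = +3
C2: 2C, 1H, 1N → 0 − 1 + 1 = 0
C3: 2C, 1H, 1Cl → 0 − 1 + 1 = 0
C4: 2C, 1H, 1Cl → 0 − 1 + 1 = 0
C5: 1C, 1H, 1N, 1F → 0 − 1 + 1 + 1 = +1
0 carbons meet the condition.

0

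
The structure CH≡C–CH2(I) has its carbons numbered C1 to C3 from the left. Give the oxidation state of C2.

0

Bonds to more-electronegative neighbours contribute +1 each, bonds to H or metals contribute −1 each, and C–C bonds contribute 0.
C2 has a triple bond to C (3×0 = 0), one bond to C (0).
Oxidation state = 0 + 0 = 0.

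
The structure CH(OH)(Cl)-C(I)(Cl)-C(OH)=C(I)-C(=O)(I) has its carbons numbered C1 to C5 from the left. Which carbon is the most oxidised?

Assign +1 per bond to O/N/halogen, −1 per bond to H or an electropositive element, and 0 per bond to carbon. Tallying each carbon:
C1: 1C, 1H, 1O, 1Cl → 0 − 1 + 1 + 1 = +1
C2: 2C, 1Cl, 1I → 0 + 1 + 1 = +2
C3: 3C, 1O → 0 + 1 = +1
C4: 3C, 1I → 0 + 1 = +1
C5: 1C, 2O, 1I → 0 + 2 + 1 = +3
The most oxidised carbon is C5 at +3.

C5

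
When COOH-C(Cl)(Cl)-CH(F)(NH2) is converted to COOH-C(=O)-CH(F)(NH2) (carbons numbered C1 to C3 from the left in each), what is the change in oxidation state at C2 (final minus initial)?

0

Before: C2 has 2 bonds to C, 2 bonds to Cl → oxidation state +2.
After: C2 has 2 bonds to C, 2 bonds to O → oxidation state +2.
Δ = +2 − (+2) = 0, so no net redox change at C2.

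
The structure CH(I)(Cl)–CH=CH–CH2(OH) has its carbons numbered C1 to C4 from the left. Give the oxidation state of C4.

-1

C4 has one bond to C (0), one bond to H (-1), one bond to O (+1), one bond to H (-1).
Oxidation state = 0 − 1 + 1 − 1 = -1.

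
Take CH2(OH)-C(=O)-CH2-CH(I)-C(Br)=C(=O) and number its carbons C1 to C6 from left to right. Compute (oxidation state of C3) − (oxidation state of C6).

-4

C3: 2C, 2H → 0 − 2 = -2
C6: 2C, 2O → 0 + 2 = +2
Difference: -2 − (+2) = -4.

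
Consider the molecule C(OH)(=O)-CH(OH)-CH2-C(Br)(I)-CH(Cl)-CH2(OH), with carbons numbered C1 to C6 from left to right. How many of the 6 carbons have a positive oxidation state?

Tallying each carbon's bonds:
C1: 1C, 3O → 0 + 3 = +3
C2: 2C, 1H, 1O → 0 − 1 + 1 = 0
C3: 2C, 2H → 0 − 2 = -2
C4: 2C, 1Br, 1I → 0 + 1 + 1 = +2
C5: 2C, 1H, 1Cl → 0 − 1 + 1 = 0
C6: 1C, 2H, 1O → 0 − 2 + 1 = -1
2 carbons (C1, C4) meet the condition.

2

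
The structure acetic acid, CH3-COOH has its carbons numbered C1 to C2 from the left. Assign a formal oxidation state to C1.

Count +1 for every bond to an atom more electronegative than carbon and −1 for every bond to one less electronegative; C–C bonds are 0.
C1 has one bond to H (-1), one bond to H (-1), one bond to H (-1), one bond to C (0).
Oxidation state = -1 − 1 − 1 + 0 = -3.

-3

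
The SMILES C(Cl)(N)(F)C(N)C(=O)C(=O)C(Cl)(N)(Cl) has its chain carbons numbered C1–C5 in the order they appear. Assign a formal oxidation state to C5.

+3

Assign +1 per bond to O/N/halogen, −1 per bond to H or an electropositive element, and 0 per bond to carbon.
C5 has one bond to C (0), one bond to Cl (+1), one bond to N (+1), one bond to Cl (+1).
Oxidation state = 0 + 1 + 1 + 1 = +3.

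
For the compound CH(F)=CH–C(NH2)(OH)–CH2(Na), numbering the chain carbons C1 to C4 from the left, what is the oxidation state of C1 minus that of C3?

C1: 2C, 1H, 1F → 0 − 1 + 1 = 0
C3: 2C, 1O, 1N → 0 + 1 + 1 = +2
Difference: 0 − (+2) = -2.

-2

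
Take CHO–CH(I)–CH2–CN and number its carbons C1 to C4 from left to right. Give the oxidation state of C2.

0

C2 has one bond to C (0), one bond to C (0), one bond to H (-1), one bond to I (+1).
Oxidation state = 0 + 0 − 1 + 1 = 0.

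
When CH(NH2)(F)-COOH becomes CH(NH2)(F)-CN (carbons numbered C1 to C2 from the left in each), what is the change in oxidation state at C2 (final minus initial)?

Before: C2 has 1 bond to C, 3 bonds to O → oxidation state +3.
After: C2 has 1 bond to C, 3 bonds to N → oxidation state +3.
Δ = +3 − (+3) = 0, so no net redox change at C2.

0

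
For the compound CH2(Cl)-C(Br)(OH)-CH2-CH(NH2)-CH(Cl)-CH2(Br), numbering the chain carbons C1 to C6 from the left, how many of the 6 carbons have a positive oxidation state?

1

Count +1 for every bond to an atom more electronegative than carbon and −1 for every bond to one less electronegative; C–C bonds are 0. Tallying each carbon:
C1: 1C, 2H, 1Cl → 0 − 2 + 1 = -1
C2: 2C, 1O, 1Br → 0 + 1 + 1 = +2
C3: 2C, 2H → 0 − 2 = -2
C4: 2C, 1H, 1N → 0 − 1 + 1 = 0
C5: 2C, 1H, 1Cl → 0 − 1 + 1 = 0
C6: 1C, 2H, 1Br → 0 − 2 + 1 = -1
1 carbon (C2) meets the condition.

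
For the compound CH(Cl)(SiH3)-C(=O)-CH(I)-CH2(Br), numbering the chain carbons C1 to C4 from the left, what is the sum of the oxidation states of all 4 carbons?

0

Tallying each carbon's bonds:
C1: 1C, 1H, 1Cl, 1Si → 0 − 1 + 1 − 1 = -1
C2: 2C, 2O → 0 + 2 = +2
C3: 2C, 1H, 1I → 0 − 1 + 1 = 0
C4: 1C, 2H, 1Br → 0 − 2 + 1 = -1
Sum = -1 + 2 + 0 − 1 = 0.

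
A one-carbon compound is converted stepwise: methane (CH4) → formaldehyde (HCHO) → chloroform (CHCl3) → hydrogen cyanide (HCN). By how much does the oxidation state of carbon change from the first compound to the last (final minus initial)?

+6

Carbon oxidation states along the series — methane: -4, formaldehyde: 0, chloroform: +2, hydrogen cyanide: +2.
Net change = +2 − (-4) = +6.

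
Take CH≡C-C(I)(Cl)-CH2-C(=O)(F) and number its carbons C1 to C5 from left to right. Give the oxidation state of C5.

Each bond to a more electronegative atom (O, N, halogen) counts +1, each bond to a less electronegative atom (H, metal, B, Si) counts −1, and each C–C bond counts 0.
C5 has one bond to C (0), a double bond to O (2×+1 = +2), one bond to F (+1).
Oxidation state = 0 + 2 + 1 = +3.

+3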